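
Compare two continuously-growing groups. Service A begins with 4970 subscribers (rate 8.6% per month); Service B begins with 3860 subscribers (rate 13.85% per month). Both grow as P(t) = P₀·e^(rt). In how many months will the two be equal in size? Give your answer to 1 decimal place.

t ≈ 4.8 months

4970·e^(0.086t) = 3860·e^(0.1385t)
4970/3860 = e^((0.1385 − 0.086)t) → ln(1.28756) = 0.0525·t
t = 0.25275 / 0.0525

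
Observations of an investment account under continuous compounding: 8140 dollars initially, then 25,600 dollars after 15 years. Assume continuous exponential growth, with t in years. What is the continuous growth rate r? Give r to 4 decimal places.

r ≈ 0.0764 per year

25600 = 8140 · e^(r·15)
e^(15r) = 25600/8140 = 3.14496
r = ln(3.14496) / 15 = 1.1458 / 15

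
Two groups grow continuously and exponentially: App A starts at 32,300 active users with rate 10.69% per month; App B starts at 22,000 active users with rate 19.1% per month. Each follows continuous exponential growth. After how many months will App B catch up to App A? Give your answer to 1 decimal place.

t ≈ 4.6 months

32300·e^(0.1069t) = 22000·e^(0.191t)
32300/22000 = e^((0.191 − 0.1069)t) → ln(1.46818) = 0.0841·t
t = 0.38402 / 0.0841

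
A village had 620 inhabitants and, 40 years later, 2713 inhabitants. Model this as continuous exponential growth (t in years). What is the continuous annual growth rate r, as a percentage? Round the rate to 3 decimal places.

2713 = 620 · e^(r·40)
e^(40r) = 2713/620 = 4.37581
r = ln(4.37581) / 40 = 1.47609 / 40

r ≈ 3.690% per year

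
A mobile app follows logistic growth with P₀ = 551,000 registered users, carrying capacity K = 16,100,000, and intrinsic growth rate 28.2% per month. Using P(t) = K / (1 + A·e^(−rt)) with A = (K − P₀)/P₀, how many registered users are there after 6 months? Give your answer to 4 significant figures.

A = (16100000 − 551000)/551000 = 28.2196
P(6) = 16100000 / (1 + 28.2196·e^(−0.282·6)) = 16100000 / (1 + 28.2196·0.184151)
= 16100000 / 6.19666 ≈ 2598172.36

≈ 2,598,000 registered users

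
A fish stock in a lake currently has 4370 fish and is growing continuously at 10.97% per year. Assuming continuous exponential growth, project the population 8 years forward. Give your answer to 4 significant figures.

≈ 10,510 fish

P(8) = 4370 · e^(0.1097·8) = 4370 · e^(0.8776)
= 4370 · 2.40512 ≈ 10510.38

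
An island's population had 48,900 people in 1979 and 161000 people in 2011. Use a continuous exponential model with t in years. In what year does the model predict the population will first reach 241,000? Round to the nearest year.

year 2022

r = ln(161000/48900) / 32 = 1.19163/32 ≈ 0.037238 per year
t = ln(241000/48900) / r = 1.59502/0.037238 ≈ 42.83 years after 1979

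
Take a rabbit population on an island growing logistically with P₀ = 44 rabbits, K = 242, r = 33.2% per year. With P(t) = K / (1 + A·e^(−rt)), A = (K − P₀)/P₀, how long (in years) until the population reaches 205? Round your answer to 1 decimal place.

t ≈ 9.7 years

A = (242 − 44)/44 = 4.5
205 = 242/(1 + 4.5·e^(−0.332t)) → 1 + 4.5·e^(−0.332t) = 1.18049
e^(−0.332t) = 0.040108 → t = ln(24.93243)/0.332 = 3.21617/0.332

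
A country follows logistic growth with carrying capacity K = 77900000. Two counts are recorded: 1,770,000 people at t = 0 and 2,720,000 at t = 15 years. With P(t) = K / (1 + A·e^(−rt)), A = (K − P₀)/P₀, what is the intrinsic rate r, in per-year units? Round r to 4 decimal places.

A = (77900000 − 1770000)/1770000 = 43.0113
2720000 = 77900000/(1 + 43.0113·e^(−r·15)) → e^(−15r) = (28.63971 − 1)/43.0113 = 0.642615
r = −ln(0.642615)/15 = 0.44221/15

r ≈ 0.0295 per year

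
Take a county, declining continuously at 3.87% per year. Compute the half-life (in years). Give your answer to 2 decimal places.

half-life ≈ 17.91 years

half-life = ln(2) / |r| = 0.69315 / 0.0387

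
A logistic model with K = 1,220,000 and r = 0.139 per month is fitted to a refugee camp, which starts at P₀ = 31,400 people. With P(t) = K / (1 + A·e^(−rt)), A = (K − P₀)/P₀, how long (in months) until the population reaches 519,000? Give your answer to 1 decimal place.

t ≈ 24.0 months

A = (1220000 − 31400)/31400 = 37.8535
519000 = 1220000/(1 + 37.8535·e^(−0.139t)) → 1 + 37.8535·e^(−0.139t) = 2.35067
e^(−0.139t) = 0.035682 → t = ln(28.02563)/0.139 = 3.33312/0.139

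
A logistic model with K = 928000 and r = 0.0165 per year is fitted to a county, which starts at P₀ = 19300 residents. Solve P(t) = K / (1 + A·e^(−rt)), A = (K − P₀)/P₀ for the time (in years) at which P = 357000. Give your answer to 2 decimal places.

t ≈ 204.99 years

A = (928000 − 19300)/19300 = 47.0829
357000 = 928000/(1 + 47.0829·e^(−0.0165t)) → 1 + 47.0829·e^(−0.0165t) = 2.59944
e^(−0.0165t) = 0.033971 → t = ln(29.43712)/0.0165 = 3.38226/0.0165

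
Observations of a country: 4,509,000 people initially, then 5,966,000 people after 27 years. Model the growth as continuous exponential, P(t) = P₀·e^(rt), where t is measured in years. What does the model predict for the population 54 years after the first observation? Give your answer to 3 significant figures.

r = ln(5966000/4509000) / 27 ≈ 0.01037 per year
P(54) = 4509000 · e^(0.01037·54) = 4509000 · 1.75068 ≈ 7893802.62

≈ 7,890,000 people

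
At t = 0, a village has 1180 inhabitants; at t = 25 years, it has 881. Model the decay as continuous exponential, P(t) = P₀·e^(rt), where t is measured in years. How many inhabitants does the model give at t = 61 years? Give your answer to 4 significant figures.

≈ 578.4 inhabitants

r = ln(881/1180) / 25 ≈ -0.011688 per year
P(61) = 1180 · e^(-0.011688·61) = 1180 · 0.49017 ≈ 578.4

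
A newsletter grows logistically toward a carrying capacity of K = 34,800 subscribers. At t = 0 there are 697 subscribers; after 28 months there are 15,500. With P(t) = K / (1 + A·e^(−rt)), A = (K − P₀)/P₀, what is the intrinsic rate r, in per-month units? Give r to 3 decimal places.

A = (34800 − 697)/697 = 48.92826
15500 = 34800/(1 + 48.92826·e^(−r·28)) → e^(−28r) = (2.24516 − 1)/48.92826 = 0.025449
r = −ln(0.025449)/28 = 3.67109/28

r ≈ 0.131 per month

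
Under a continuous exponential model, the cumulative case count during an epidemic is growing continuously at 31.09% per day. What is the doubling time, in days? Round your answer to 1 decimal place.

doubling time ≈ 2.2 days

doubling time = ln(2) / |r| = 0.69315 / 0.3109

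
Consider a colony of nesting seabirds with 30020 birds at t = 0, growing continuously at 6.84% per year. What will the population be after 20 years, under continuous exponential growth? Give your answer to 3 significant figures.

≈ 118,000 birds

P(20) = 30020 · e^(0.0684·20) = 30020 · e^(1.368)
= 30020 · 3.92749 ≈ 117903.19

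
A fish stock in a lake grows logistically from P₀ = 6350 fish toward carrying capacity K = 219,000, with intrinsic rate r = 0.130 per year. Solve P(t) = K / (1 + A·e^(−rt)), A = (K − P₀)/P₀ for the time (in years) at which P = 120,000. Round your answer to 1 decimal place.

A = (219000 − 6350)/6350 = 33.48819
120000 = 219000/(1 + 33.48819·e^(−0.13t)) → 1 + 33.48819·e^(−0.13t) = 1.825
e^(−0.13t) = 0.024636 → t = ln(40.59174)/0.13 = 3.70356/0.13

t ≈ 28.5 years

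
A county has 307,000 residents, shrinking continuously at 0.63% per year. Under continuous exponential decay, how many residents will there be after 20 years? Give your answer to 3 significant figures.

≈ 271,000 residents

P(20) = 307000 · e^(-0.0063·20) = 307000 · e^(-0.126)
= 307000 · 0.88161 ≈ 270655.76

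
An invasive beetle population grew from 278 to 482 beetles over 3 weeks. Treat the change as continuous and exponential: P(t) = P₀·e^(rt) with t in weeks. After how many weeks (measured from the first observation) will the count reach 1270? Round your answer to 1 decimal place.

r = ln(482/278) / 3 ≈ 0.183441 per week
t = ln(1270/278) / r = 1.51915 / 0.183441 ≈ 8.281

t ≈ 8.3 weeks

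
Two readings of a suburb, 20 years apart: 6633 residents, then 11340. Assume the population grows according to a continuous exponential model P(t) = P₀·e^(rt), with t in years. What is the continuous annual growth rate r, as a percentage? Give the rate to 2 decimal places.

r ≈ 2.68% per year

11340 = 6633 · e^(r·20)
e^(20r) = 11340/6633 = 1.70963
r = ln(1.70963) / 20 = 0.53628 / 20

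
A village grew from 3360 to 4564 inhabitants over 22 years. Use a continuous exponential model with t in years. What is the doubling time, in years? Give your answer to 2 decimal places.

doubling time ≈ 49.79 years

r = ln(4564/3360) / 22 = ln(1.35833) / 22 ≈ 0.013921 per year
doubling time = ln 2 / |r| = 0.69315 / 0.013921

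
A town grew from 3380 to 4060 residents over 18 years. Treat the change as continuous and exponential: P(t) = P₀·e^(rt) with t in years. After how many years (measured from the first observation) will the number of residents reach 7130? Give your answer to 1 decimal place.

r = ln(4060/3380) / 18 ≈ 0.010184 per year
t = ln(7130/3380) / r = 0.74644 / 0.010184 ≈ 73.297

t ≈ 73.3 years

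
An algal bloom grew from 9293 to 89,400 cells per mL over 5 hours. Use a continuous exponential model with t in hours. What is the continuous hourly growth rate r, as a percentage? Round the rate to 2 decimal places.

89400 = 9293 · e^(r·5)
e^(5r) = 89400/9293 = 9.62014
r = ln(9.62014) / 5 = 2.26386 / 5

r ≈ 45.28% per hour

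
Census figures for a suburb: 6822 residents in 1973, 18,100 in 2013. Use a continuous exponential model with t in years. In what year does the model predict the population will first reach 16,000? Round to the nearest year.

r = ln(18100/6822) / 40 = 0.97576/40 ≈ 0.024394 per year
t = ln(16000/6822) / r = 0.85244/0.024394 ≈ 34.94 years after 1973

year 2008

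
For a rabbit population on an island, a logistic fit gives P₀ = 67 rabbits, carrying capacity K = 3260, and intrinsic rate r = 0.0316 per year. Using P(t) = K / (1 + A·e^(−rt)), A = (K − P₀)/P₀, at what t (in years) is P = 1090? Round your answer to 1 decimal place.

A = (3260 − 67)/67 = 47.65672
1090 = 3260/(1 + 47.65672·e^(−0.0316t)) → 1 + 47.65672·e^(−0.0316t) = 2.99083
e^(−0.0316t) = 0.041774 → t = ln(23.93817)/0.0316 = 3.17547/0.0316

t ≈ 100.5 years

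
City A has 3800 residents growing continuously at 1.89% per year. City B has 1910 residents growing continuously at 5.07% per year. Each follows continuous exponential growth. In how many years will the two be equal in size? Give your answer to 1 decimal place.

t ≈ 21.6 years

3800·e^(0.0189t) = 1910·e^(0.0507t)
3800/1910 = e^((0.0507 − 0.0189)t) → ln(1.98953) = 0.0318·t
t = 0.6879 / 0.0318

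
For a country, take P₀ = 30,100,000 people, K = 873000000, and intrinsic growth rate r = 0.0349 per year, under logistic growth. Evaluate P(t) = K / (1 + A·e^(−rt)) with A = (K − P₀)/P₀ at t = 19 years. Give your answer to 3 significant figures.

≈ 56,600,000 people

A = (873000000 − 30100000)/30100000 = 28.00332
P(19) = 873000000 / (1 + 28.00332·e^(−0.0349·19)) = 873000000 / (1 + 28.00332·0.515252)
= 873000000 / 15.42876 ≈ 56582656.68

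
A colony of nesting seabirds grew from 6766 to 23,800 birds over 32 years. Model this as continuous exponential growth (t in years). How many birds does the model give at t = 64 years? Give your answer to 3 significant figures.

≈ 83,700 birds

r = ln(23800/6766) / 32 ≈ 0.039305 per year
P(64) = 6766 · e^(0.039305·64) = 6766 · 12.37342 ≈ 83718.59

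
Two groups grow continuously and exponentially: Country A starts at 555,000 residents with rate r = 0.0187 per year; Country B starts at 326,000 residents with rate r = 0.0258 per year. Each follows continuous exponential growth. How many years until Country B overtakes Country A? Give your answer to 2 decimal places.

t ≈ 74.94 years

555000·e^(0.0187t) = 326000·e^(0.0258t)
555000/326000 = e^((0.0258 − 0.0187)t) → ln(1.70245) = 0.0071·t
t = 0.53207 / 0.0071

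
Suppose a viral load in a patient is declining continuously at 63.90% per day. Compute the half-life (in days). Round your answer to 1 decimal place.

half-life = ln(2) / |r| = 0.69315 / 0.639

half-life ≈ 1.1 days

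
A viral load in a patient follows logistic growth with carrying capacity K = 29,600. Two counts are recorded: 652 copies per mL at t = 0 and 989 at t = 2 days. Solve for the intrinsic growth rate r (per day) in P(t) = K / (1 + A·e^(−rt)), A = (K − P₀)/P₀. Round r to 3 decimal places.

r ≈ 0.214 per day

A = (29600 − 652)/652 = 44.39877
989 = 29600/(1 + 44.39877·e^(−r·2)) → e^(−2r) = (29.92922 − 1)/44.39877 = 0.651577
r = −ln(0.651577)/2 = 0.42836/2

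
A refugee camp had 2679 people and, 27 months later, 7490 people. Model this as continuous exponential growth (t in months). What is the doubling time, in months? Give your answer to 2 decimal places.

r = ln(7490/2679) / 27 = ln(2.79582) / 27 ≈ 0.038079 per month
doubling time = ln 2 / |r| = 0.69315 / 0.038079

doubling time ≈ 18.20 months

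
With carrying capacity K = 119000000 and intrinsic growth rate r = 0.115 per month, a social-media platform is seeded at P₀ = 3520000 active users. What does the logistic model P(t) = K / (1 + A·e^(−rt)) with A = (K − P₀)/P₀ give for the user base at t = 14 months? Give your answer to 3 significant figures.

A = (119000000 − 3520000)/3520000 = 32.80682
P(14) = 119000000 / (1 + 32.80682·e^(−0.115·14)) = 119000000 / (1 + 32.80682·0.199888)
= 119000000 / 7.55768 ≈ 15745579.77

≈ 15,700,000 active users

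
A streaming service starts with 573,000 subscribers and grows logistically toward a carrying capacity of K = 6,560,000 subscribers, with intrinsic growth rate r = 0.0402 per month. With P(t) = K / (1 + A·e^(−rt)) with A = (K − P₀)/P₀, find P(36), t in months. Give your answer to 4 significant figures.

A = (6560000 − 573000)/573000 = 10.44852
P(36) = 6560000 / (1 + 10.44852·e^(−0.0402·36)) = 6560000 / (1 + 10.44852·0.235228)
= 6560000 / 3.45778 ≈ 1897168.98

≈ 1,897,000 subscribers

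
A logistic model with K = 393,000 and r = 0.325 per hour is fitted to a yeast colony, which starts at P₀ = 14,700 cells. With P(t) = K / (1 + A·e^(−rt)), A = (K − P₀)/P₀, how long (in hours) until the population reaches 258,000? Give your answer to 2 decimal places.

t ≈ 11.99 hours

A = (393000 − 14700)/14700 = 25.73469
258000 = 393000/(1 + 25.73469·e^(−0.325t)) → 1 + 25.73469·e^(−0.325t) = 1.52326
e^(−0.325t) = 0.020333 → t = ln(49.18186)/0.325 = 3.89552/0.325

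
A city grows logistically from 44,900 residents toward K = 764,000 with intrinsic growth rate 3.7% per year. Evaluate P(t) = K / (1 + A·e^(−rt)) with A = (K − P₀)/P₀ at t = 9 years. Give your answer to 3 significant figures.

A = (764000 − 44900)/44900 = 16.01559
P(9) = 764000 / (1 + 16.01559·e^(−0.037·9)) = 764000 / (1 + 16.01559·0.71677)
= 764000 / 12.4795 ≈ 61220.41

≈ 61,200 residents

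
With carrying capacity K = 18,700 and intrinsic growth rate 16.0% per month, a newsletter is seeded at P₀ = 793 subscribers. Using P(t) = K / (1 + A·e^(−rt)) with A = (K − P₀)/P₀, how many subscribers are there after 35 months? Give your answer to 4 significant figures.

A = (18700 − 793)/793 = 22.58134
P(35) = 18700 / (1 + 22.58134·e^(−0.16·35)) = 18700 / (1 + 22.58134·0.003698)
= 18700 / 1.0835 ≈ 17258.84

≈ 17,260 subscribers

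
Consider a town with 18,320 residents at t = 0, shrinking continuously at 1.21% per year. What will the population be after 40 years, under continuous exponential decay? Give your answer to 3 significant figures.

P(40) = 18320 · e^(-0.0121·40) = 18320 · e^(-0.484)
= 18320 · 0.61631 ≈ 11290.86

≈ 11,300 residents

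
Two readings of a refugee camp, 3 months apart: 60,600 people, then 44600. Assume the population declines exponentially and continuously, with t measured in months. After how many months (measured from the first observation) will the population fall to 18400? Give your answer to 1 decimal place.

t ≈ 11.7 months

r = ln(44600/60600) / 3 ≈ -0.102187 per month
t = ln(18400/60600) / r = -1.19194 / -0.102187 ≈ 11.664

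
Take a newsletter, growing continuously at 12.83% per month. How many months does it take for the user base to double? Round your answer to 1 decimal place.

doubling time = ln(2) / |r| = 0.69315 / 0.1283

doubling time ≈ 5.4 months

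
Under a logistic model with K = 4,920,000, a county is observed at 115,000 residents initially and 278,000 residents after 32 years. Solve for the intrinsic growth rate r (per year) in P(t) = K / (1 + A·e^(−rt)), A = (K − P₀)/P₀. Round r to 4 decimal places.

A = (4920000 − 115000)/115000 = 41.78261
278000 = 4920000/(1 + 41.78261·e^(−r·32)) → e^(−32r) = (17.69784 − 1)/41.78261 = 0.399636
r = −ln(0.399636)/32 = 0.9172/32

r ≈ 0.0287 per year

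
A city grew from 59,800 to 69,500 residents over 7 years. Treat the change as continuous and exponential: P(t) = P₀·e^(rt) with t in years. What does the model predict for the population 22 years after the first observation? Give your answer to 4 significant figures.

≈ 95,910 residents

r = ln(69500/59800) / 7 ≈ 0.021474 per year
P(22) = 59800 · e^(0.021474·22) = 59800 · 1.6039 ≈ 95913.18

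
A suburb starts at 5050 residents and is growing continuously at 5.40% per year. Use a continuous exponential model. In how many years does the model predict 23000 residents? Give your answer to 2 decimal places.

23000 = 5050 · e^(0.054·t)
t = ln(23000/5050) / 0.054 = ln(4.55446) / 0.054 = 1.51611 / 0.054

t ≈ 28.08 years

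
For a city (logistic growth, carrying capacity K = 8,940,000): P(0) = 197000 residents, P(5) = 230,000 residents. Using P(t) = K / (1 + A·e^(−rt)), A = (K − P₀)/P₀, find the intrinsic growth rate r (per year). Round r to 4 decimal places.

A = (8940000 − 197000)/197000 = 44.38071
230000 = 8940000/(1 + 44.38071·e^(−r·5)) → e^(−5r) = (38.86957 − 1)/44.38071 = 0.853289
r = −ln(0.853289)/5 = 0.15866/5

r ≈ 0.0317 per year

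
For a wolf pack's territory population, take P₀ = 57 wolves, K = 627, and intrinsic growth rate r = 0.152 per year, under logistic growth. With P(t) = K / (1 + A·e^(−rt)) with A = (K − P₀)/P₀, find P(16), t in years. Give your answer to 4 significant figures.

≈ 333.8 wolves

A = (627 − 57)/57 = 10
P(16) = 627 / (1 + 10·e^(−0.152·16)) = 627 / (1 + 10·0.087861)
= 627 / 1.87861 ≈ 333.76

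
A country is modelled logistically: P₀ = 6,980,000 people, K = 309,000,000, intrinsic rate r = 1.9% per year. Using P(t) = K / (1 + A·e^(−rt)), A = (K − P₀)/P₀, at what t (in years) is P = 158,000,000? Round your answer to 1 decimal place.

t ≈ 200.7 years

A = (309000000 − 6980000)/6980000 = 43.26934
158000000 = 309000000/(1 + 43.26934·e^(−0.019t)) → 1 + 43.26934·e^(−0.019t) = 1.9557
e^(−0.019t) = 0.022087 → t = ln(45.2752)/0.019 = 3.81276/0.019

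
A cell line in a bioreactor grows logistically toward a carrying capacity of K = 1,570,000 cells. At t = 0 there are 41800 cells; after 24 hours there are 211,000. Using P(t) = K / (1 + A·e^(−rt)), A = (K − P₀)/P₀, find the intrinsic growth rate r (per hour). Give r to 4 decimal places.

A = (1570000 − 41800)/41800 = 36.55981
211000 = 1570000/(1 + 36.55981·e^(−r·24)) → e^(−24r) = (7.44076 − 1)/36.55981 = 0.17617
r = −ln(0.17617)/24 = 1.7363/24

r ≈ 0.0723 per hour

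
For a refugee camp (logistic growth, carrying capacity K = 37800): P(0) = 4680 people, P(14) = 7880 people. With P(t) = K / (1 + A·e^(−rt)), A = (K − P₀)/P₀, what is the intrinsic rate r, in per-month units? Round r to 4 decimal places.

A = (37800 − 4680)/4680 = 7.07692
7880 = 37800/(1 + 7.07692·e^(−r·14)) → e^(−14r) = (4.79695 − 1)/7.07692 = 0.536526
r = −ln(0.536526)/14 = 0.62264/14

r ≈ 0.0445 per month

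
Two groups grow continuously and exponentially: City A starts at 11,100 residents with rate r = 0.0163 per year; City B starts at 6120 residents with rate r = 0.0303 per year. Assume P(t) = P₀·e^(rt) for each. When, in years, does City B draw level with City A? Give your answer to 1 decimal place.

t ≈ 42.5 years

11100·e^(0.0163t) = 6120·e^(0.0303t)
11100/6120 = e^((0.0303 − 0.0163)t) → ln(1.81373) = 0.014·t
t = 0.59538 / 0.014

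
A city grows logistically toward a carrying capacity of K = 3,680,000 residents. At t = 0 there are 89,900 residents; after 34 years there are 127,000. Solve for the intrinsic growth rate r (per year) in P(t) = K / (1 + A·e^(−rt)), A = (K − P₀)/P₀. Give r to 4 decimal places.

A = (3680000 − 89900)/89900 = 39.93437
127000 = 3680000/(1 + 39.93437·e^(−r·34)) → e^(−34r) = (28.97638 − 1)/39.93437 = 0.700559
r = −ln(0.700559)/34 = 0.35588/34

r ≈ 0.0105 per year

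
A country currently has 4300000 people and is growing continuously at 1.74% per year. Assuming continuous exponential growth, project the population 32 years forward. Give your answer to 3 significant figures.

≈ 7,500,000 people

P(32) = 4300000 · e^(0.0174·32) = 4300000 · e^(0.5568)
= 4300000 · 1.74508 ≈ 7503841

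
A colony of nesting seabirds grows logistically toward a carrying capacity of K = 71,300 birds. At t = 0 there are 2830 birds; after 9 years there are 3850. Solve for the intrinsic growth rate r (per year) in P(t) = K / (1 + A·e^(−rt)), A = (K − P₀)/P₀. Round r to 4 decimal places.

A = (71300 − 2830)/2830 = 24.19435
3850 = 71300/(1 + 24.19435·e^(−r·9)) → e^(−9r) = (18.51948 − 1)/24.19435 = 0.724115
r = −ln(0.724115)/9 = 0.32281/9

r ≈ 0.0359 per year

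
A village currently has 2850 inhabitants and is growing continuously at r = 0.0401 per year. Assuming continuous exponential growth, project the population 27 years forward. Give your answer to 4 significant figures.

≈ 8,415 inhabitants

P(27) = 2850 · e^(0.0401·27) = 2850 · e^(1.0827)
= 2850 · 2.95264 ≈ 8415.03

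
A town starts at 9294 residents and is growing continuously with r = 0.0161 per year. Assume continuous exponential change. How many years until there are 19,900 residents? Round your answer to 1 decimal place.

t ≈ 47.3 years

19900 = 9294 · e^(0.0161·t)
t = ln(19900/9294) / 0.0161 = ln(2.14117) / 0.0161 = 0.76135 / 0.0161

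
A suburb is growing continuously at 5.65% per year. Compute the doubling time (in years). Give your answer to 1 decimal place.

doubling time = ln(2) / |r| = 0.69315 / 0.0565

doubling time ≈ 12.3 years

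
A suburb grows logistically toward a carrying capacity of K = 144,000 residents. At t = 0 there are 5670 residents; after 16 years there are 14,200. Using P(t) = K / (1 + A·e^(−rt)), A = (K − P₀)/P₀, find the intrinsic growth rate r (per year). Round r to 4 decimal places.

r ≈ 0.0614 per year

A = (144000 − 5670)/5670 = 24.39683
14200 = 144000/(1 + 24.39683·e^(−r·16)) → e^(−16r) = (10.14085 − 1)/24.39683 = 0.374674
r = −ln(0.374674)/16 = 0.9817/16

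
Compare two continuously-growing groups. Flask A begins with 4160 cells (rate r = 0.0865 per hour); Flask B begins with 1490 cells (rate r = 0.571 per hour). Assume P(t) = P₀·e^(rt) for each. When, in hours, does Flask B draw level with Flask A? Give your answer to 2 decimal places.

t ≈ 2.12 hours

4160·e^(0.0865t) = 1490·e^(0.571t)
4160/1490 = e^((0.571 − 0.0865)t) → ln(2.79195) = 0.4845·t
t = 1.02674 / 0.4845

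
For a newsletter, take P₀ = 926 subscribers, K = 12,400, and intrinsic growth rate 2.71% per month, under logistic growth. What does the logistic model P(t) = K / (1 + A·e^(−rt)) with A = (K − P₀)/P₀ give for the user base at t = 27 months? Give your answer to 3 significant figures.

≈ 1,780 subscribers

A = (12400 − 926)/926 = 12.39093
P(27) = 12400 / (1 + 12.39093·e^(−0.0271·27)) = 12400 / (1 + 12.39093·0.48109)
= 12400 / 6.96116 ≈ 1781.31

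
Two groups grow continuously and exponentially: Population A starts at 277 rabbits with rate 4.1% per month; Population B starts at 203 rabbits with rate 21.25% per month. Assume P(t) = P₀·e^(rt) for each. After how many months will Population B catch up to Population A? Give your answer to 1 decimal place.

t ≈ 1.8 months

277·e^(0.041t) = 203·e^(0.2125t)
277/203 = e^((0.2125 − 0.041)t) → ln(1.36453) = 0.1715·t
t = 0.31081 / 0.1715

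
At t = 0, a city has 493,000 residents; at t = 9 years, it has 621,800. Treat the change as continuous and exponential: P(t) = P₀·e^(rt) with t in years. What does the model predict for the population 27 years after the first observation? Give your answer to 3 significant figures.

r = ln(621800/493000) / 9 ≈ 0.02579 per year
P(27) = 493000 · e^(0.02579·27) = 493000 · 2.00637 ≈ 989141.25

≈ 989,000 residents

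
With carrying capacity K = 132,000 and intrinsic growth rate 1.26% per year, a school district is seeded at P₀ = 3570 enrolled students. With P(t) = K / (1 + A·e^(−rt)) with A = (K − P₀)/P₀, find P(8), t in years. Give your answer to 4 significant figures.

A = (132000 − 3570)/3570 = 35.97479
P(8) = 132000 / (1 + 35.97479·e^(−0.0126·8)) = 132000 / (1 + 35.97479·0.904114)
= 132000 / 33.52531 ≈ 3937.32

≈ 3,937 enrolled students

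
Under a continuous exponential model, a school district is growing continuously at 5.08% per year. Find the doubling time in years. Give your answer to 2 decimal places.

doubling time ≈ 13.64 years

doubling time = ln(2) / |r| = 0.69315 / 0.0508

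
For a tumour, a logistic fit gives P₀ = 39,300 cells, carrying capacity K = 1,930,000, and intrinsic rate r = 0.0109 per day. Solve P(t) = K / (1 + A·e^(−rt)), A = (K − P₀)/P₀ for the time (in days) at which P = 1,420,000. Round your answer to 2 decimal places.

A = (1930000 − 39300)/39300 = 48.10941
1420000 = 1930000/(1 + 48.10941·e^(−0.0109t)) → 1 + 48.10941·e^(−0.0109t) = 1.35915
e^(−0.0109t) = 0.007465 → t = ln(133.9517)/0.0109 = 4.89748/0.0109

t ≈ 449.31 days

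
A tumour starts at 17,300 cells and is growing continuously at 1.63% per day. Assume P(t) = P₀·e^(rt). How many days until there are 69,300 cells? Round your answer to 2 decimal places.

t ≈ 85.14 days

69300 = 17300 · e^(0.0163·t)
t = ln(69300/17300) / 0.0163 = ln(4.00578) / 0.0163 = 1.38774 / 0.0163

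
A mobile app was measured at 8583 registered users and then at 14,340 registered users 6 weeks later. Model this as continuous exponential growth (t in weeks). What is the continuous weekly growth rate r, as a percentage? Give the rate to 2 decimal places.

r ≈ 8.55% per week

14340 = 8583 · e^(r·6)
e^(6r) = 14340/8583 = 1.67074
r = ln(1.67074) / 6 = 0.51327 / 6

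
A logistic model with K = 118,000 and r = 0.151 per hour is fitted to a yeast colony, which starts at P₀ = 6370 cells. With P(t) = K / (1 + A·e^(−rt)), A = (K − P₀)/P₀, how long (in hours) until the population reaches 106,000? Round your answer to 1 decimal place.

t ≈ 33.4 hours

A = (118000 − 6370)/6370 = 17.52433
106000 = 118000/(1 + 17.52433·e^(−0.151t)) → 1 + 17.52433·e^(−0.151t) = 1.11321
e^(−0.151t) = 0.00646 → t = ln(154.79827)/0.151 = 5.04212/0.151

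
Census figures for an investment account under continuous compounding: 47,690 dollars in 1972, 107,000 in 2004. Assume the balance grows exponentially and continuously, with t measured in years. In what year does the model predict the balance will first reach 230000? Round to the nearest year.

year 2034

r = ln(107000/47690) / 32 = 0.80811/32 ≈ 0.025253 per year
t = ln(230000/47690) / r = 1.57336/0.025253 ≈ 62.3 years after 1972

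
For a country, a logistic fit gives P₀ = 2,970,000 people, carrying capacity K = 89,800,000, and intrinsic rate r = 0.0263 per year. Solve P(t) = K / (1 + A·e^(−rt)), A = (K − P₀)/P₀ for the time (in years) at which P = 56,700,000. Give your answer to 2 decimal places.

A = (89800000 − 2970000)/2970000 = 29.23569
56700000 = 89800000/(1 + 29.23569·e^(−0.0263t)) → 1 + 29.23569·e^(−0.0263t) = 1.58377
e^(−0.0263t) = 0.019968 → t = ln(50.08047)/0.0263 = 3.91363/0.0263

t ≈ 148.81 years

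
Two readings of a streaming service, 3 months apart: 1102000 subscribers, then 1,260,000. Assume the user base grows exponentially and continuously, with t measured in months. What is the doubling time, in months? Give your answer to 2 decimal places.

doubling time ≈ 15.52 months

r = ln(1260000/1102000) / 3 = ln(1.14338) / 3 ≈ 0.044662 per month
doubling time = ln 2 / |r| = 0.69315 / 0.044662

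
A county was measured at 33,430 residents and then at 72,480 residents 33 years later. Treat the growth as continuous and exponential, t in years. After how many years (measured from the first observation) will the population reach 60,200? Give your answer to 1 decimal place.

t ≈ 25.1 years

r = ln(72480/33430) / 33 ≈ 0.02345 per year
t = ln(60200/33430) / r = 0.58822 / 0.02345 ≈ 25.084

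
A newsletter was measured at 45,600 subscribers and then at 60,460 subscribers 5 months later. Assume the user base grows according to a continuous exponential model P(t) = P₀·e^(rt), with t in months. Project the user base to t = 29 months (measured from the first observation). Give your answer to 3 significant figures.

≈ 234,000 subscribers

r = ln(60460/45600) / 5 ≈ 0.056415 per month
P(29) = 45600 · e^(0.056415·29) = 45600 · 5.13475 ≈ 234144.51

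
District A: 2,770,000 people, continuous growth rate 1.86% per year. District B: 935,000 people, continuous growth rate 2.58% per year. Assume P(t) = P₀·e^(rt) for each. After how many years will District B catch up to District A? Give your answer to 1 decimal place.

2770000·e^(0.0186t) = 935000·e^(0.0258t)
2770000/935000 = e^((0.0258 − 0.0186)t) → ln(2.96257) = 0.0072·t
t = 1.08606 / 0.0072

t ≈ 150.8 years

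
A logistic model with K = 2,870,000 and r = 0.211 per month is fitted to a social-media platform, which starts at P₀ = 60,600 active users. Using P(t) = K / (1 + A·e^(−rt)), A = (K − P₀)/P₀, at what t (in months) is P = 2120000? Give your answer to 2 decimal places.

t ≈ 23.11 months

A = (2870000 − 60600)/60600 = 46.35974
2120000 = 2870000/(1 + 46.35974·e^(−0.211t)) → 1 + 46.35974·e^(−0.211t) = 1.35377
e^(−0.211t) = 0.007631 → t = ln(131.04352)/0.211 = 4.87553/0.211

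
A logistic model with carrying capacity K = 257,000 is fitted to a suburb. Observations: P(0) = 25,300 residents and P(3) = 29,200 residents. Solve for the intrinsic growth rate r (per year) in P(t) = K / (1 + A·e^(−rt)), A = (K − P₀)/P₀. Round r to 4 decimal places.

A = (257000 − 25300)/25300 = 9.1581
29200 = 257000/(1 + 9.1581·e^(−r·3)) → e^(−3r) = (8.80137 − 1)/9.1581 = 0.851854
r = −ln(0.851854)/3 = 0.16034/3

r ≈ 0.0534 per year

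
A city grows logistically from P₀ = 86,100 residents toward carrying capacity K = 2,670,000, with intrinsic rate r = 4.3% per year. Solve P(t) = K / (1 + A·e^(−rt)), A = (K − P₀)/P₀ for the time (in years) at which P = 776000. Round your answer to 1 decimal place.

t ≈ 58.4 years

A = (2670000 − 86100)/86100 = 30.01045
776000 = 2670000/(1 + 30.01045·e^(−0.043t)) → 1 + 30.01045·e^(−0.043t) = 3.44072
e^(−0.043t) = 0.081329 → t = ln(12.29573)/0.043 = 2.50925/0.043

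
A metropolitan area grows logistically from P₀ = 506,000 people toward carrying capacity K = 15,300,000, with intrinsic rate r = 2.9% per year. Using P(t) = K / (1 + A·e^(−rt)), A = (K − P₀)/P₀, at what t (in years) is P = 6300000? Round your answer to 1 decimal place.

A = (15300000 − 506000)/506000 = 29.23715
6300000 = 15300000/(1 + 29.23715·e^(−0.029t)) → 1 + 29.23715·e^(−0.029t) = 2.42857
e^(−0.029t) = 0.048862 → t = ln(20.46601)/0.029 = 3.01877/0.029

t ≈ 104.1 years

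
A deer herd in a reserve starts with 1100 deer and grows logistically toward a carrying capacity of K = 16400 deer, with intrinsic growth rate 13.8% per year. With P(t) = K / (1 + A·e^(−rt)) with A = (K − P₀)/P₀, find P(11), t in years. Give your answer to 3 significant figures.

A = (16400 − 1100)/1100 = 13.90909
P(11) = 16400 / (1 + 13.90909·e^(−0.138·11)) = 16400 / (1 + 13.90909·0.21915)
= 16400 / 4.04817 ≈ 4051.21

≈ 4,050 deer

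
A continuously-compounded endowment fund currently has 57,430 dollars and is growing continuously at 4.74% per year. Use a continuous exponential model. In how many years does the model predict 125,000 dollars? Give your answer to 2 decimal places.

t ≈ 16.41 years

125000 = 57430 · e^(0.0474·t)
t = ln(125000/57430) / 0.0474 = ln(2.17656) / 0.0474 = 0.77775 / 0.0474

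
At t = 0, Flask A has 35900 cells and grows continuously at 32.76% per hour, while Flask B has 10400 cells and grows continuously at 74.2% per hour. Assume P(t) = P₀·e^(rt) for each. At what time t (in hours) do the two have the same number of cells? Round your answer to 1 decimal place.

35900·e^(0.3276t) = 10400·e^(0.742t)
35900/10400 = e^((0.742 − 0.3276)t) → ln(3.45192) = 0.4144·t
t = 1.23893 / 0.4144

t ≈ 3.0 hours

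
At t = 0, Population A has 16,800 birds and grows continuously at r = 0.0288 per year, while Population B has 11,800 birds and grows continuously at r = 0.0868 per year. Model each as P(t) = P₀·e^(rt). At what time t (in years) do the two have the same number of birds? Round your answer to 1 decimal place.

16800·e^(0.0288t) = 11800·e^(0.0868t)
16800/11800 = e^((0.0868 − 0.0288)t) → ln(1.42373) = 0.058·t
t = 0.35328 / 0.058

t ≈ 6.1 years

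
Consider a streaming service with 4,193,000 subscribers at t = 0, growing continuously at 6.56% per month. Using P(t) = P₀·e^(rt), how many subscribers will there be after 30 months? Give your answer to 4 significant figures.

P(30) = 4193000 · e^(0.0656·30) = 4193000 · e^(1.968)
= 4193000 · 7.15635 ≈ 30006573.32

≈ 30,010,000 subscribers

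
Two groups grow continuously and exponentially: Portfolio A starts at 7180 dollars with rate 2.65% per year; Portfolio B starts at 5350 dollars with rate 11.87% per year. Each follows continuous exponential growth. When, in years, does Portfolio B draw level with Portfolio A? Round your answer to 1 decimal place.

7180·e^(0.0265t) = 5350·e^(0.1187t)
7180/5350 = e^((0.1187 − 0.0265)t) → ln(1.34206) = 0.0922·t
t = 0.2942 / 0.0922

t ≈ 3.2 years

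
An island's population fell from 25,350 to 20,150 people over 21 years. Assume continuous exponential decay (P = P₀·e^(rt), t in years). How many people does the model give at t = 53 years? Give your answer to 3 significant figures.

≈ 14,200 people

r = ln(20150/25350) / 21 ≈ -0.010932 per year
P(53) = 25350 · e^(-0.010932·53) = 25350 · 0.56023 ≈ 14201.91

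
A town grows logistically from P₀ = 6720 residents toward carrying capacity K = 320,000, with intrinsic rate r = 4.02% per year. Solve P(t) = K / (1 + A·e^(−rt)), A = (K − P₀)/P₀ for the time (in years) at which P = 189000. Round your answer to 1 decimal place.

t ≈ 104.7 years

A = (320000 − 6720)/6720 = 46.61905
189000 = 320000/(1 + 46.61905·e^(−0.0402t)) → 1 + 46.61905·e^(−0.0402t) = 1.69312
e^(−0.0402t) = 0.014868 → t = ln(67.25954)/0.0402 = 4.20856/0.0402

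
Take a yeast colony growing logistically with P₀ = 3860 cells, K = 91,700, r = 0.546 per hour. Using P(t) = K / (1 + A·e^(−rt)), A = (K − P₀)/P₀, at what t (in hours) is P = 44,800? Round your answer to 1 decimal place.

t ≈ 5.6 hours

A = (91700 − 3860)/3860 = 22.75648
44800 = 91700/(1 + 22.75648·e^(−0.546t)) → 1 + 22.75648·e^(−0.546t) = 2.04688
e^(−0.546t) = 0.046003 → t = ln(21.73753)/0.546 = 3.07904/0.546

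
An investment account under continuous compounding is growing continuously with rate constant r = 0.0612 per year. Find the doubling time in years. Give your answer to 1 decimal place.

doubling time ≈ 11.3 years

doubling time = ln(2) / |r| = 0.69315 / 0.0612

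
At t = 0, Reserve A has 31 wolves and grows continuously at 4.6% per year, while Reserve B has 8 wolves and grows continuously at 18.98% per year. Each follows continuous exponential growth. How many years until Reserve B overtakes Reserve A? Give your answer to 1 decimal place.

t ≈ 9.4 years

31·e^(0.046t) = 8·e^(0.1898t)
31/8 = e^((0.1898 − 0.046)t) → ln(3.875) = 0.1438·t
t = 1.35455 / 0.1438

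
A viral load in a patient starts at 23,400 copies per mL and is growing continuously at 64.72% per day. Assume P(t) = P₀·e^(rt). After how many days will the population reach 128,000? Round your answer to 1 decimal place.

128000 = 23400 · e^(0.6472·t)
t = ln(128000/23400) / 0.6472 = ln(5.47009) / 0.6472 = 1.69929 / 0.6472

t ≈ 2.6 days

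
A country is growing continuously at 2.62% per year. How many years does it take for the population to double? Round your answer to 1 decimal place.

doubling time ≈ 26.5 years

doubling time = ln(2) / |r| = 0.69315 / 0.0262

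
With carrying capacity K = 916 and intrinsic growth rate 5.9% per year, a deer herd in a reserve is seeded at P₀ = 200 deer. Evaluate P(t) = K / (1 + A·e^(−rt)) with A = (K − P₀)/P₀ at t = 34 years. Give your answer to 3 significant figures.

A = (916 − 200)/200 = 3.58
P(34) = 916 / (1 + 3.58·e^(−0.059·34)) = 916 / (1 + 3.58·0.134526)
= 916 / 1.4816 ≈ 618.25

≈ 618 deer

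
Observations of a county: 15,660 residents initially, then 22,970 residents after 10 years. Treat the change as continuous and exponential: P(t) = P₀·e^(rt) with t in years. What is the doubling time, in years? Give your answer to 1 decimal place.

r = ln(22970/15660) / 10 = ln(1.46679) / 10 ≈ 0.038308 per year
doubling time = ln 2 / |r| = 0.69315 / 0.038308

doubling time ≈ 18.1 years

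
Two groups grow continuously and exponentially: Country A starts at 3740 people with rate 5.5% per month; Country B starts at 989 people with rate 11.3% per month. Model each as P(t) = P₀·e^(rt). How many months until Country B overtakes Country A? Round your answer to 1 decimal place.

3740·e^(0.055t) = 989·e^(0.113t)
3740/989 = e^((0.113 − 0.055)t) → ln(3.7816) = 0.058·t
t = 1.33015 / 0.058

t ≈ 22.9 months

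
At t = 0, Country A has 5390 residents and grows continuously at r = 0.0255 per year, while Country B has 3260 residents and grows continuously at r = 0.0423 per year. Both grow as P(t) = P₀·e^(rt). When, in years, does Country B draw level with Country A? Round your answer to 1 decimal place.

t ≈ 29.9 years

5390·e^(0.0255t) = 3260·e^(0.0423t)
5390/3260 = e^((0.0423 − 0.0255)t) → ln(1.65337) = 0.0168·t
t = 0.50282 / 0.0168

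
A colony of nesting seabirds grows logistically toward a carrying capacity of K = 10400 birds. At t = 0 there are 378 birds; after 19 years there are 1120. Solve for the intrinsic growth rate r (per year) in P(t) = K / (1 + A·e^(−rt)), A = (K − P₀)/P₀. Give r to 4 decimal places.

r ≈ 0.0612 per year

A = (10400 − 378)/378 = 26.51323
1120 = 10400/(1 + 26.51323·e^(−r·19)) → e^(−19r) = (9.28571 − 1)/26.51323 = 0.312512
r = −ln(0.312512)/19 = 1.16311/19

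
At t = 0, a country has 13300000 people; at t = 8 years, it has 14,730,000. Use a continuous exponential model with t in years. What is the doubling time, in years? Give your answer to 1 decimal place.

doubling time ≈ 54.3 years

r = ln(14730000/13300000) / 8 = ln(1.10752) / 8 ≈ 0.012765 per year
doubling time = ln 2 / |r| = 0.69315 / 0.012765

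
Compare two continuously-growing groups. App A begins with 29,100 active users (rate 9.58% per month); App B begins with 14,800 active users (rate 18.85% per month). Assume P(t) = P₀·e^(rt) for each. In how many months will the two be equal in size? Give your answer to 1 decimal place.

29100·e^(0.0958t) = 14800·e^(0.1885t)
29100/14800 = e^((0.1885 − 0.0958)t) → ln(1.96622) = 0.0927·t
t = 0.67611 / 0.0927

t ≈ 7.3 months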